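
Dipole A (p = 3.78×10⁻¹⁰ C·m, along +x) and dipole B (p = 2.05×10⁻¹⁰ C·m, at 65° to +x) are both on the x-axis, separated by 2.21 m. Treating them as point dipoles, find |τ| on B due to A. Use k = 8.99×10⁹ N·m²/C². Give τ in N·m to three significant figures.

τ ≈ 1.17×10⁻¹⁰ N·m

The second dipole sits on the axis of the first, so the field there is axial: E₁ = 2kp₁/r³ along +x.
E₁ = 2(8.99×10⁹)(3.78×10⁻¹⁰)/(2.21)³ = 0.6297 N/C.
Torque on the second dipole: τ = p₂ E₁ sinθ.
τ = (2.05×10⁻¹⁰)(0.6297)·sin65° = 1.170×10⁻¹⁰ N·m.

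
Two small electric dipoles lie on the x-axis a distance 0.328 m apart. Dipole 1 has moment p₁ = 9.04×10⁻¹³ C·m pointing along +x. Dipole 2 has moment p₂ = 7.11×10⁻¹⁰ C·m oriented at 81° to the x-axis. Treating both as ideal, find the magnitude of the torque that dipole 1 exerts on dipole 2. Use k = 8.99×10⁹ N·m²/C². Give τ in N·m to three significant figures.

τ ≈ 3.23×10⁻¹⁰ N·m

The second dipole sits on the axis of the first, so the field there is axial: E₁ = 2kp₁/r³ along +x.
E₁ = 2(8.99×10⁹)(9.04×10⁻¹³)/(0.328)³ = 0.4606 N/C.
Torque on the second dipole: τ = p₂ E₁ sinθ.
τ = (7.11×10⁻¹⁰)(0.4606)·sin81° = 3.235×10⁻¹⁰ N·m.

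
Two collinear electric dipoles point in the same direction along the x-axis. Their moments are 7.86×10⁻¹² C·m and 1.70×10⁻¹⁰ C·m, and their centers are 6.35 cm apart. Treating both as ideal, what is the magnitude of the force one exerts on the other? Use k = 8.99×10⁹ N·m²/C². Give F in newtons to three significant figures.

On-axis field of dipole 1 at distance r: E = 2kp₁/r³. Force on dipole 2 is F = p₂·dE/dr (gradient along axis).
dE/dr = −6kp₁/r⁴, so |F| = 6kp₁p₂/r⁴ (attractive for aligned moments).
F = 6(8.99×10⁹)(7.86×10⁻¹²)(1.70×10⁻¹⁰)/(0.0635)⁴ = 4.433×10⁻⁶ N.

F ≈ 4.43×10⁻⁶ N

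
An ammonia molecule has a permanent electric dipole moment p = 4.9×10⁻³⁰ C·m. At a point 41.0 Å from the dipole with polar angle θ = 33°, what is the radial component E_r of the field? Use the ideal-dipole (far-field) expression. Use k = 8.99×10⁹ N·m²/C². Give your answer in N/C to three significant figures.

For a dipole, E_r = (2kp cosθ)/r³.
kp/r³ = (8.99×10⁹)(4.90×10⁻³⁰)/(4.10×10⁻⁹)³ = 6.392×10⁵ N/C.
E_r = 2·6.392×10⁵·cos33° = 1.072×10⁶ N/C.

E_r ≈ 1.07×10⁶ N/C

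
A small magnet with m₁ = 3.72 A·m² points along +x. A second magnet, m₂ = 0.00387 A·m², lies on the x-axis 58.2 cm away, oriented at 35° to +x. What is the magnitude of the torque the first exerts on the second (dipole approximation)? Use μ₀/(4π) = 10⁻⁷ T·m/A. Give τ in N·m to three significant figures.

Dipole B is on the axis of dipole A, so B₁ there is axial: B₁ = (μ₀/4π)·2m₁/r³ along +x.
B₁ = 2(10⁻⁷)(3.72)/(0.582)³ = 3.774×10⁻⁶ T.
τ = m₂ B₁ sinθ.
τ = (0.00387)(3.774×10⁻⁶)·sin35° = 8.377×10⁻⁹ N·m.

τ ≈ 8.38×10⁻⁹ N·m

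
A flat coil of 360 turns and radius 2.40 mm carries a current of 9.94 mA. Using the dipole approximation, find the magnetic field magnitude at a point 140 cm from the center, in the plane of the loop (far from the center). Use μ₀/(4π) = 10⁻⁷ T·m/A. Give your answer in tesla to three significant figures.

m = NIA = NIπa² = 360·(0.00994)·π·(0.00240)² = 6.475×10⁻⁵ A·m².
In the equatorial plane B = (μ₀/4π)·m/r³ (half the axial value).
B = (10⁻⁷)·(6.475×10⁻⁵) / (1.40)³ = 2.360×10⁻¹² T.

B ≈ 2.36×10⁻¹² T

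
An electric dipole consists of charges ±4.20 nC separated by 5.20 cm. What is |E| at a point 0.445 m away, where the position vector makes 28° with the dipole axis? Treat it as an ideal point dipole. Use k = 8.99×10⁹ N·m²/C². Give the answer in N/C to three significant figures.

E ≈ 40.7 N/C

Dipole moment p = qd = (4.20×10⁻⁹ C)(0.0520 m) = 2.184×10⁻¹⁰ C·m.
At angle θ the dipole field magnitude is E = (kp/r³)·√(1 + 3cos²θ).
kp/r³ = (8.99×10⁹)(2.184×10⁻¹⁰) / (0.445)³ = 22.28 N/C.
√(1 + 3cos²28°) = √(1 + 3·0.7796) = √3.3388 ≈ 1.8272.
E ≈ 22.28 × 1.827 = 40.71 N/C.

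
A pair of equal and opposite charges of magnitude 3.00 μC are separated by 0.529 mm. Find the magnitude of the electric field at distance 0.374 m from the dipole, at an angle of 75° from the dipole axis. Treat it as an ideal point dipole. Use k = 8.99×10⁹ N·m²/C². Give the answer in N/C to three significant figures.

E ≈ 299 N/C

Dipole moment p = qd = (3.00×10⁻⁶ C)(5.29×10⁻⁴ m) = 1.587×10⁻⁹ C·m.
At angle θ the dipole field magnitude is E = (kp/r³)·√(1 + 3cos²θ).
kp/r³ = (8.99×10⁹)(1.587×10⁻⁹) / (0.374)³ = 272.7 N/C.
√(1 + 3cos²75°) = √(1 + 3·0.0670) = √1.2010 ≈ 1.0959.
E ≈ 272.7 × 1.096 = 298.9 N/C.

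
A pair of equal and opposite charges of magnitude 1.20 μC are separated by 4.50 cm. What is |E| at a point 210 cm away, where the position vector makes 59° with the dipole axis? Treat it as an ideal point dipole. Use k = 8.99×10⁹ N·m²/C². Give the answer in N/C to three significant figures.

E ≈ 70.2 N/C

Dipole moment p = qd = (1.20×10⁻⁶ C)(0.0450 m) = 5.40×10⁻⁸ C·m.
At angle θ the dipole field magnitude is E = (kp/r³)·√(1 + 3cos²θ).
kp/r³ = (8.99×10⁹)(5.40×10⁻⁸) / (2.10)³ = 52.42 N/C.
√(1 + 3cos²59°) = √(1 + 3·0.2653) = √1.7958 ≈ 1.3401.
E ≈ 52.42 × 1.340 = 70.25 N/C.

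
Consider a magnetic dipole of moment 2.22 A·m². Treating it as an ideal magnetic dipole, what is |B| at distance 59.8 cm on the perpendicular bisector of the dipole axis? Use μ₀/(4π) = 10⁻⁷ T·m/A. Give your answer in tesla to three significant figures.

B ≈ 1.04×10⁻⁶ T

In the equatorial plane B = (μ₀/4π)·m/r³ (half the axial value).
B = (10⁻⁷)·(2.22) / (0.598)³ = 1.038×10⁻⁶ T.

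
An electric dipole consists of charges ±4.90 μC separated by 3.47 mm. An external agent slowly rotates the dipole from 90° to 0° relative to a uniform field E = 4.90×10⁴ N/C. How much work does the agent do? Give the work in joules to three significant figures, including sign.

Dipole moment p = qd = (4.90×10⁻⁶ C)(0.00347 m) = 1.70×10⁻⁸ C·m.
W_ext = ΔU = U(θ₂) − U(θ₁) = −pE cosθ₂ − (−pE cosθ₁) = pE(cosθ₁ − cosθ₂).
W = (1.70×10⁻⁸)(4.90×10⁴)·(cos90° − cos0°) = (8.330×10⁻⁴)·(-1.0000) = -8.330×10⁻⁴ J.

W ≈ -8.33×10⁻⁴ J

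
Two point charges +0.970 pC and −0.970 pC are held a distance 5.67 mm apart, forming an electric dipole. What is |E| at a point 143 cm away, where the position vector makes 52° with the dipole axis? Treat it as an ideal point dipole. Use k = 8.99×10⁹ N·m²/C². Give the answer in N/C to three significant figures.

Dipole moment p = qd = (9.70×10⁻¹³ C)(0.00567 m) = 5.50×10⁻¹⁵ C·m.
At angle θ the dipole field magnitude is E = (kp/r³)·√(1 + 3cos²θ).
kp/r³ = (8.99×10⁹)(5.50×10⁻¹⁵) / (1.43)³ = 1.691×10⁻⁵ N/C.
√(1 + 3cos²52°) = √(1 + 3·0.3790) = √2.1371 ≈ 1.4619.
E ≈ 1.691×10⁻⁵ × 1.462 = 2.472×10⁻⁵ N/C.

E ≈ 2.47×10⁻⁵ N/C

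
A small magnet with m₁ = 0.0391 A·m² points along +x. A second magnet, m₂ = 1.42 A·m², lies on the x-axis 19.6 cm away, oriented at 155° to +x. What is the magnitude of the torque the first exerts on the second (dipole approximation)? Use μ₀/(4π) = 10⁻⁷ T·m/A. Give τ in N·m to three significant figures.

Dipole B is on the axis of dipole A, so B₁ there is axial: B₁ = (μ₀/4π)·2m₁/r³ along +x.
B₁ = 2(10⁻⁷)(0.0391)/(0.196)³ = 1.039×10⁻⁶ T.
τ = m₂ B₁ sinθ.
τ = (1.42)(1.039×10⁻⁶)·sin155° = 6.233×10⁻⁷ N·m.

τ ≈ 6.23×10⁻⁷ N·m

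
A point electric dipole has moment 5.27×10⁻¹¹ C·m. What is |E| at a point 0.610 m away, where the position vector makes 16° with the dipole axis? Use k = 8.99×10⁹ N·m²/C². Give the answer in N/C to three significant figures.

E ≈ 4.05 N/C

At angle θ the dipole field magnitude is E = (kp/r³)·√(1 + 3cos²θ).
kp/r³ = (8.99×10⁹)(5.27×10⁻¹¹) / (0.610)³ = 2.087 N/C.
√(1 + 3cos²16°) = √(1 + 3·0.9240) = √3.7721 ≈ 1.9422.
E ≈ 2.087 × 1.942 = 4.054 N/C.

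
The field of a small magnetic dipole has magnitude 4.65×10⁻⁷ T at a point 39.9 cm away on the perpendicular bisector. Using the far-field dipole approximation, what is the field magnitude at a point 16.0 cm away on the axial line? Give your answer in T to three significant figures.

B ≈ 1.44×10⁻⁵ T

Dipole fields scale as 1/r³ in the far field.
The axial field is twice the equatorial field at the same r, so the geometry factor is 2/1.
B₂ = B₁ · (2/1) · (r₁/r₂)³ = 4.65×10⁻⁷ · 2 · (39.9/16.0)³.
(r₁/r₂)³ = (2.494)³ = 15.51.
B₂ ≈ 1.442×10⁻⁵ T.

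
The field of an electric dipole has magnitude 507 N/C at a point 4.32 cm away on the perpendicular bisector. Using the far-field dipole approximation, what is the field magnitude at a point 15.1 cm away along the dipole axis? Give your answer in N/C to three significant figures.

E ≈ 23.7 N/C

Dipole fields scale as 1/r³ in the far field.
The axial field is twice the equatorial field at the same r, so the geometry factor is 2/1.
E₂ = E₁ · (2/1) · (r₁/r₂)³ = 507 · 2 · (4.32/15.1)³.
(r₁/r₂)³ = (0.2861)³ = 0.02342.
E₂ ≈ 23.74 N/C.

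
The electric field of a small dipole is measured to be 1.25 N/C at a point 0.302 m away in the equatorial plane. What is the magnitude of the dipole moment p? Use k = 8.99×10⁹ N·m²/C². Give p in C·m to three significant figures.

In the equatorial plane E = kp/r³, so p = Er³/(k).
p = (1.25)·(0.302)³ / (8.99×10⁹) = 3.830×10⁻¹² C·m.

p ≈ 3.83×10⁻¹² C·m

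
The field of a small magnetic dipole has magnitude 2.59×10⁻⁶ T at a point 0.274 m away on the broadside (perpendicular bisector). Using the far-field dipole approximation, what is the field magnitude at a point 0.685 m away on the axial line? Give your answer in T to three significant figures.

B ≈ 3.32×10⁻⁷ T

Dipole fields scale as 1/r³ in the far field.
The axial field is twice the equatorial field at the same r, so the geometry factor is 2/1.
B₂ = B₁ · (2/1) · (r₁/r₂)³ = 2.59×10⁻⁶ · 2 · (0.274/0.685)³.
(r₁/r₂)³ = (0.4)³ = 0.064.
B₂ ≈ 3.315×10⁻⁷ T.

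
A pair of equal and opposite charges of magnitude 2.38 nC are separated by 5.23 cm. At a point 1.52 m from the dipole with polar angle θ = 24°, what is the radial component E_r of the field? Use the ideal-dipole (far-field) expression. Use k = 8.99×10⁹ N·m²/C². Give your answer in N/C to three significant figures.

E_r ≈ 0.582 N/C

Dipole moment p = qd = (2.38×10⁻⁹ C)(0.0523 m) = 1.245×10⁻¹⁰ C·m.
For a dipole, E_r = (2kp cosθ)/r³.
kp/r³ = (8.99×10⁹)(1.245×10⁻¹⁰)/(1.52)³ = 0.3187 N/C.
E_r = 2·0.3187·cos24° = 0.5823 N/C.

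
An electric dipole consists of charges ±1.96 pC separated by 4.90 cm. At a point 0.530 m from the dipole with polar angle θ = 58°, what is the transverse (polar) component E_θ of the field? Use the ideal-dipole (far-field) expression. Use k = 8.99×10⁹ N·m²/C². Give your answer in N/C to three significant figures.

Dipole moment p = qd = (1.96×10⁻¹² C)(0.0490 m) = 9.604×10⁻¹⁴ C·m.
For a dipole, E_θ = (kp sinθ)/r³.
kp/r³ = (8.99×10⁹)(9.604×10⁻¹⁴)/(0.530)³ = 0.005799 N/C.
E_θ = 0.005799·sin58° = 0.004918 N/C.

E_θ ≈ 0.00492 N/C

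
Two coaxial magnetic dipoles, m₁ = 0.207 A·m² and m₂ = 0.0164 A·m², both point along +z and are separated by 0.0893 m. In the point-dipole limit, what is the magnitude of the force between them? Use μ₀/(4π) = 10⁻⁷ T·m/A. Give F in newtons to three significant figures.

On-axis B of dipole 1: B = (μ₀/4π)·2m₁/r³. Force on dipole 2: F = m₂·dB/dr.
dB/dr = −(μ₀/4π)·6m₁/r⁴, so |F| = (μ₀/4π)·6m₁m₂/r⁴.
F = 6(10⁻⁷)(0.207)(0.0164)/(0.0893)⁴ = 3.203×10⁻⁵ N.

F ≈ 3.20×10⁻⁵ N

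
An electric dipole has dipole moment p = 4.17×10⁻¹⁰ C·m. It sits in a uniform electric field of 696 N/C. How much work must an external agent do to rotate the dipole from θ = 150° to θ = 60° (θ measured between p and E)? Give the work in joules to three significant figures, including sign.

W ≈ -3.96×10⁻⁷ J

W_ext = ΔU = U(θ₂) − U(θ₁) = −pE cosθ₂ − (−pE cosθ₁) = pE(cosθ₁ − cosθ₂).
W = (4.17×10⁻¹⁰)(696)·(cos150° − cos60°) = (2.902×10⁻⁷)·(-1.3660) = -3.965×10⁻⁷ J.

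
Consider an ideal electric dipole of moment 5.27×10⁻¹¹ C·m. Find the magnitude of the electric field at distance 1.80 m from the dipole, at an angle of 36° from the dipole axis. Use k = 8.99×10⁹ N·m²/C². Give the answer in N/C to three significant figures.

At angle θ the dipole field magnitude is E = (kp/r³)·√(1 + 3cos²θ).
kp/r³ = (8.99×10⁹)(5.27×10⁻¹¹) / (1.80)³ = 0.08124 N/C.
√(1 + 3cos²36°) = √(1 + 3·0.6545) = √2.9635 ≈ 1.7215.
E ≈ 0.08124 × 1.721 = 0.1398 N/C.

E ≈ 0.140 N/C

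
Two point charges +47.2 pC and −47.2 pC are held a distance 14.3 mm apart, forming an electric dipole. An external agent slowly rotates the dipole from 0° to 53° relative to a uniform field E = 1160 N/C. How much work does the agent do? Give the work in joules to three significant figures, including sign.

Dipole moment p = qd = (4.72×10⁻¹¹ C)(0.0143 m) = 6.75×10⁻¹³ C·m.
W_ext = ΔU = U(θ₂) − U(θ₁) = −pE cosθ₂ − (−pE cosθ₁) = pE(cosθ₁ − cosθ₂).
W = (6.75×10⁻¹³)(1160)·(cos0° − cos53°) = (7.830×10⁻¹⁰)·(+0.3982) = 3.118×10⁻¹⁰ J.

W ≈ 3.12×10⁻¹⁰ J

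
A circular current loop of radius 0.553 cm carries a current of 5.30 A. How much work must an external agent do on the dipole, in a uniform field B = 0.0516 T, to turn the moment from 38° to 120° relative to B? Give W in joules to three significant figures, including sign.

W ≈ 3.38×10⁻⁵ J

Magnetic moment m = IA = Iπa² = (5.30)·π·(0.00553)² = 5.092×10⁻⁴ A·m².
W_ext = ΔU = −mB cosθ₂ + mB cosθ₁ = mB(cosθ₁ − cosθ₂).
W = (5.092×10⁻⁴)(0.0516)·(cos38° − cos120°) = (2.627×10⁻⁵)·(+1.2880) = 3.384×10⁻⁵ J.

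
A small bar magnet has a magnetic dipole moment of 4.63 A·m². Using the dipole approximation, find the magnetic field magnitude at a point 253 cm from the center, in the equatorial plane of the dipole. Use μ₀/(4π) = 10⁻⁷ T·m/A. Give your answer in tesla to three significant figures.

In the equatorial plane B = (μ₀/4π)·m/r³ (half the axial value).
B = (10⁻⁷)·(4.63) / (2.53)³ = 2.859×10⁻⁸ T.

B ≈ 2.86×10⁻⁸ T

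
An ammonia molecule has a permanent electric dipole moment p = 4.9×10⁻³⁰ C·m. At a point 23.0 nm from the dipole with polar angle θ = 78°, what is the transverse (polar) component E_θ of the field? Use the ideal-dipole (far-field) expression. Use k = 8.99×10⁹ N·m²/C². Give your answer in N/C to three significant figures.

E_θ ≈ 3540 N/C

For a dipole, E_θ = (kp sinθ)/r³.
kp/r³ = (8.99×10⁹)(4.90×10⁻³⁰)/(2.30×10⁻⁸)³ = 3621 N/C.
E_θ = 3621·sin78° = 3541 N/C.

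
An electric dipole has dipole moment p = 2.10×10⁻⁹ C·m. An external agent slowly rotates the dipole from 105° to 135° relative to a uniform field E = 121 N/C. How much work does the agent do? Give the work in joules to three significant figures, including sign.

W ≈ 1.14×10⁻⁷ J

W_ext = ΔU = U(θ₂) − U(θ₁) = −pE cosθ₂ − (−pE cosθ₁) = pE(cosθ₁ − cosθ₂).
W = (2.10×10⁻⁹)(121)·(cos105° − cos135°) = (2.541×10⁻⁷)·(+0.4483) = 1.139×10⁻⁷ J.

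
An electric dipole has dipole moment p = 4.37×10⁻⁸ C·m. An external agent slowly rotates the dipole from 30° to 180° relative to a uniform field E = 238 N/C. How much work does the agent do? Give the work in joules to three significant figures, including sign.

W_ext = ΔU = U(θ₂) − U(θ₁) = −pE cosθ₂ − (−pE cosθ₁) = pE(cosθ₁ − cosθ₂).
W = (4.37×10⁻⁸)(238)·(cos30° − cos180°) = (1.040×10⁻⁵)·(+1.8660) = 1.941×10⁻⁵ J.

W ≈ 1.94×10⁻⁵ J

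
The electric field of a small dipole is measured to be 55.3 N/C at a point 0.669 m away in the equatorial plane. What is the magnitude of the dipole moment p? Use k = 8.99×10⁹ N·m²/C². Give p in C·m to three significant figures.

p ≈ 1.84×10⁻⁹ C·m

In the equatorial plane E = kp/r³, so p = Er³/(k).
p = (55.3)·(0.669)³ / (8.99×10⁹) = 1.842×10⁻⁹ C·m.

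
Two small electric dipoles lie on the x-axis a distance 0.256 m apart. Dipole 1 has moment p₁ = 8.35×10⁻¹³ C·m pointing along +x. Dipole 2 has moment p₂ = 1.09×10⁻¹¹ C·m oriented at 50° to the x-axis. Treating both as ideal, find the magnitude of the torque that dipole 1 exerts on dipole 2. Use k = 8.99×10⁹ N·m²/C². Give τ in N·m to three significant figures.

τ ≈ 7.47×10⁻¹² N·m

The second dipole sits on the axis of the first, so the field there is axial: E₁ = 2kp₁/r³ along +x.
E₁ = 2(8.99×10⁹)(8.35×10⁻¹³)/(0.256)³ = 0.8949 N/C.
Torque on the second dipole: τ = p₂ E₁ sinθ.
τ = (1.09×10⁻¹¹)(0.8949)·sin50° = 7.472×10⁻¹² N·m.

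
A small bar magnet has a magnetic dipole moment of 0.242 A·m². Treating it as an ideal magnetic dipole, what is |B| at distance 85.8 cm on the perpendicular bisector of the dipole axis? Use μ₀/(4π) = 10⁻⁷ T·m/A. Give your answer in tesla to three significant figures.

In the equatorial plane B = (μ₀/4π)·m/r³ (half the axial value).
B = (10⁻⁷)·(0.242) / (0.858)³ = 3.831×10⁻⁸ T.

B ≈ 3.83×10⁻⁸ T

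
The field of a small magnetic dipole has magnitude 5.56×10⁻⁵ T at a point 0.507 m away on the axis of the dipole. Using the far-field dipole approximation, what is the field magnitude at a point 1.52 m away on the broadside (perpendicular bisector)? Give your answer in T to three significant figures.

B ≈ 1.03×10⁻⁶ T

Dipole fields scale as 1/r³ in the far field.
The axial field is twice the equatorial field at the same r, so the geometry factor is 1/2.
B₂ = B₁ · (1/2) · (r₁/r₂)³ = 5.56×10⁻⁵ · 0.5 · (0.507/1.52)³.
(r₁/r₂)³ = (0.3336)³ = 0.03711.
B₂ ≈ 1.032×10⁻⁶ T.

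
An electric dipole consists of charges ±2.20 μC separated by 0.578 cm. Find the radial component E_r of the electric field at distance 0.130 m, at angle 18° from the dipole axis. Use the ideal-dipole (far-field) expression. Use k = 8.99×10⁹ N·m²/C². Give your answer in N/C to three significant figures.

Dipole moment p = qd = (2.20×10⁻⁶ C)(0.00578 m) = 1.272×10⁻⁸ C·m.
For a dipole, E_r = (2kp cosθ)/r³.
kp/r³ = (8.99×10⁹)(1.272×10⁻⁸)/(0.130)³ = 5.205×10⁴ N/C.
E_r = 2·5.205×10⁴·cos18° = 9.900×10⁴ N/C.

E_r ≈ 9.90×10⁴ N/C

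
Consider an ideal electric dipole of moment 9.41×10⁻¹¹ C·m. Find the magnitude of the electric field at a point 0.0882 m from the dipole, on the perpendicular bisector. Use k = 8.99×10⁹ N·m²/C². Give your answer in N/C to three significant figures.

E ≈ 1230 N/C

In the equatorial plane E = kp/r³.
E = (8.99×10⁹)(9.41×10⁻¹¹) / (0.0882)³ = 1233 N/C.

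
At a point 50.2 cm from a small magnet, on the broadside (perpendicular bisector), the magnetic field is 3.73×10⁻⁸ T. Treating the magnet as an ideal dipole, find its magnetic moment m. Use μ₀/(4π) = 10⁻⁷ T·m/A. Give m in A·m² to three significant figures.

In the equatorial plane B = (μ₀/4π)·m/r³, so m = Br³·4π/(μ₀).
m = (3.73×10⁻⁸)·(0.502)³ / (10⁻⁷) = 0.04719 A·m².

m ≈ 0.0472 A·m²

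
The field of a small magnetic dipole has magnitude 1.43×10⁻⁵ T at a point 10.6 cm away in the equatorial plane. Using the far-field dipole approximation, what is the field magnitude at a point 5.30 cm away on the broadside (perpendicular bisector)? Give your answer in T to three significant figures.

Dipole fields scale as 1/r³ in the far field; the geometry is the same at both points.
B₂ = B₁ · (r₁/r₂)³ = 1.43×10⁻⁵ · (10.6/5.30)³.
(r₁/r₂)³ = (2)³ = 8.
B₂ ≈ 1.144×10⁻⁴ T.

B ≈ 1.14×10⁻⁴ T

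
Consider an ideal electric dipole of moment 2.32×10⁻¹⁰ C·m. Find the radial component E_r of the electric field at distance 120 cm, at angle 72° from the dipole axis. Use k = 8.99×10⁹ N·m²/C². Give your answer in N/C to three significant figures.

E_r ≈ 0.746 N/C

For a dipole, E_r = (2kp cosθ)/r³.
kp/r³ = (8.99×10⁹)(2.32×10⁻¹⁰)/(1.20)³ = 1.207 N/C.
E_r = 2·1.207·cos72° = 0.7460 N/C.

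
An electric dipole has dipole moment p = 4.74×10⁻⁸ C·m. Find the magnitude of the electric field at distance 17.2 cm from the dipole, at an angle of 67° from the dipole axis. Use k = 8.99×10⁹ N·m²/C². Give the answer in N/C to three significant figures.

E ≈ 1.01×10⁵ N/C

At angle θ the dipole field magnitude is E = (kp/r³)·√(1 + 3cos²θ).
kp/r³ = (8.99×10⁹)(4.74×10⁻⁸) / (0.172)³ = 8.374×10⁴ N/C.
√(1 + 3cos²67°) = √(1 + 3·0.1527) = √1.4580 ≈ 1.2075.
E ≈ 8.374×10⁴ × 1.207 = 1.011×10⁵ N/C.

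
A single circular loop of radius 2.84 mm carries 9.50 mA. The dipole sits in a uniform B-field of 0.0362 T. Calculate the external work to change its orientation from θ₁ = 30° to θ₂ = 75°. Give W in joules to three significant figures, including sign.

Magnetic moment m = IA = Iπa² = (0.00950)·π·(0.00284)² = 2.407×10⁻⁷ A·m².
W_ext = ΔU = −mB cosθ₂ + mB cosθ₁ = mB(cosθ₁ − cosθ₂).
W = (2.407×10⁻⁷)(0.0362)·(cos30° − cos75°) = (8.713×10⁻⁹)·(+0.6072) = 5.291×10⁻⁹ J.

W ≈ 5.29×10⁻⁹ J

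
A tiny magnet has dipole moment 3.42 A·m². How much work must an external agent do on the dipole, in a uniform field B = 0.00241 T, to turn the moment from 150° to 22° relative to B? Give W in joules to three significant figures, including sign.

W ≈ -0.0148 J

W_ext = ΔU = −mB cosθ₂ + mB cosθ₁ = mB(cosθ₁ − cosθ₂).
W = (3.42)(0.00241)·(cos150° − cos22°) = (0.008242)·(-1.7932) = -0.01478 J.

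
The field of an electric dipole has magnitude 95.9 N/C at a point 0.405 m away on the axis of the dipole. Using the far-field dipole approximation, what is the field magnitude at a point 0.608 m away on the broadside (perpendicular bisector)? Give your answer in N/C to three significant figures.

Dipole fields scale as 1/r³ in the far field.
The axial field is twice the equatorial field at the same r, so the geometry factor is 1/2.
E₂ = E₁ · (1/2) · (r₁/r₂)³ = 95.9 · 0.5 · (0.405/0.608)³.
(r₁/r₂)³ = (0.6661)³ = 0.2956.
E₂ ≈ 14.17 N/C.

E ≈ 14.2 N/C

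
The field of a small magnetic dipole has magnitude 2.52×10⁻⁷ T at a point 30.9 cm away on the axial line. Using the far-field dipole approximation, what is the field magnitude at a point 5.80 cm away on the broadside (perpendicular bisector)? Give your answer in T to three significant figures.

B ≈ 1.91×10⁻⁵ T

Dipole fields scale as 1/r³ in the far field.
The axial field is twice the equatorial field at the same r, so the geometry factor is 1/2.
B₂ = B₁ · (1/2) · (r₁/r₂)³ = 2.52×10⁻⁷ · 0.5 · (30.9/5.80)³.
(r₁/r₂)³ = (5.328)³ = 151.2.
B₂ ≈ 1.905×10⁻⁵ T.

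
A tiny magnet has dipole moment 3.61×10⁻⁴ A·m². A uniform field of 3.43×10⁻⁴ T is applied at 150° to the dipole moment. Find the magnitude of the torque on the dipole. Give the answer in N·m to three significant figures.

τ ≈ 6.19×10⁻⁸ N·m

Torque on a magnetic dipole: τ = mB sinθ.
τ = (3.61×10⁻⁴)(3.43×10⁻⁴)·sin150° = 6.191×10⁻⁸ N·m.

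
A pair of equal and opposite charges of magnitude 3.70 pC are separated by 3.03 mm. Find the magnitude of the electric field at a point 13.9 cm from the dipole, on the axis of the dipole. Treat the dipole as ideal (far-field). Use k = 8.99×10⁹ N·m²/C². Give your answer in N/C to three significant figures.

Dipole moment p = qd = (3.70×10⁻¹² C)(0.00303 m) = 1.121×10⁻¹⁴ C·m.
On the dipole axis E = 2kp/r³.
E = 2·(8.99×10⁹)(1.121×10⁻¹⁴) / (0.139)³ = 0.07505 N/C.

E ≈ 0.0751 N/C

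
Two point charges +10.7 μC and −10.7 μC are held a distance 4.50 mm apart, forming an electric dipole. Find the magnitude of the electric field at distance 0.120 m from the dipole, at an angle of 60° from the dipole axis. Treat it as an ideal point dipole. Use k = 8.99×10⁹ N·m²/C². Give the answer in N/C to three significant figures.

Dipole moment p = qd = (1.07×10⁻⁵ C)(0.00450 m) = 4.815×10⁻⁸ C·m.
At angle θ the dipole field magnitude is E = (kp/r³)·√(1 + 3cos²θ).
kp/r³ = (8.99×10⁹)(4.815×10⁻⁸) / (0.120)³ = 2.505×10⁵ N/C.
√(1 + 3cos²60°) = √(1 + 3·0.2500) = √1.7500 ≈ 1.3229.
E ≈ 2.505×10⁵ × 1.323 = 3.314×10⁵ N/C.

E ≈ 3.31×10⁵ N/C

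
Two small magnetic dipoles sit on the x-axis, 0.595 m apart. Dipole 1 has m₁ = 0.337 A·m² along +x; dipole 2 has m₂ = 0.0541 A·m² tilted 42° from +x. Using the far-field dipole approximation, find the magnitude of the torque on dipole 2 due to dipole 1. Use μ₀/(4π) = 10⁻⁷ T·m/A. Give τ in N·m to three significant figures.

τ ≈ 1.16×10⁻⁸ N·m

Dipole B is on the axis of dipole A, so B₁ there is axial: B₁ = (μ₀/4π)·2m₁/r³ along +x.
B₁ = 2(10⁻⁷)(0.337)/(0.595)³ = 3.200×10⁻⁷ T.
τ = m₂ B₁ sinθ.
τ = (0.0541)(3.200×10⁻⁷)·sin42° = 1.158×10⁻⁸ N·m.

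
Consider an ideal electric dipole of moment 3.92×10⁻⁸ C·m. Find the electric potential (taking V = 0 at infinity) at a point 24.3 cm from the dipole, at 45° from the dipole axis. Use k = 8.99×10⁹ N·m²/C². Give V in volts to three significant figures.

V ≈ 4220 V

The dipole potential is V = kp cosθ / r².
V = (8.99×10⁹)(3.92×10⁻⁸)·cos45° / (0.243)² = 4220 V.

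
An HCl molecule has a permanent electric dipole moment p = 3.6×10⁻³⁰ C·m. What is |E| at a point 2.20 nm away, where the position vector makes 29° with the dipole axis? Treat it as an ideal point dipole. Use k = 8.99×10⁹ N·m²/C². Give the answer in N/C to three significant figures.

At angle θ the dipole field magnitude is E = (kp/r³)·√(1 + 3cos²θ).
kp/r³ = (8.99×10⁹)(3.60×10⁻³⁰) / (2.20×10⁻⁹)³ = 3.039×10⁶ N/C.
√(1 + 3cos²29°) = √(1 + 3·0.7650) = √3.2949 ≈ 1.8152.
E ≈ 3.039×10⁶ × 1.815 = 5.517×10⁶ N/C.

E ≈ 5.52×10⁶ N/C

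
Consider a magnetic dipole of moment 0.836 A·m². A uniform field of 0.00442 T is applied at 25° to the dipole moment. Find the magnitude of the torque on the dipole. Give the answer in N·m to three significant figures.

Torque on a magnetic dipole: τ = mB sinθ.
τ = (0.836)(0.00442)·sin25° = 0.001562 N·m.

τ ≈ 0.00156 N·m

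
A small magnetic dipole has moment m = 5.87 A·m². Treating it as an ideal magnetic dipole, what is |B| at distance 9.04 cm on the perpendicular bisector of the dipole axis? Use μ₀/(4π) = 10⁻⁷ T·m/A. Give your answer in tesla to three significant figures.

B ≈ 7.95×10⁻⁴ T

In the equatorial plane B = (μ₀/4π)·m/r³ (half the axial value).
B = (10⁻⁷)·(5.87) / (0.0904)³ = 7.946×10⁻⁴ T.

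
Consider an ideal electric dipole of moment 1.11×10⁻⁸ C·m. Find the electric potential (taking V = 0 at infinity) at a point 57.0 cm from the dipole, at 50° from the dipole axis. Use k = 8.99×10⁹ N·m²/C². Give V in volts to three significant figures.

V ≈ 197 V

The dipole potential is V = kp cosθ / r².
V = (8.99×10⁹)(1.11×10⁻⁸)·cos50° / (0.570)² = 197.4 V.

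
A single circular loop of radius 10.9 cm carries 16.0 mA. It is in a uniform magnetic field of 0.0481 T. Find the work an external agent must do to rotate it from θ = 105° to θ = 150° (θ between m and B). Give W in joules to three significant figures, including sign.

W ≈ 1.74×10⁻⁵ J

Magnetic moment m = IA = Iπa² = (0.0160)·π·(0.109)² = 5.972×10⁻⁴ A·m².
W_ext = ΔU = −mB cosθ₂ + mB cosθ₁ = mB(cosθ₁ − cosθ₂).
W = (5.972×10⁻⁴)(0.0481)·(cos105° − cos150°) = (2.873×10⁻⁵)·(+0.6072) = 1.744×10⁻⁵ J.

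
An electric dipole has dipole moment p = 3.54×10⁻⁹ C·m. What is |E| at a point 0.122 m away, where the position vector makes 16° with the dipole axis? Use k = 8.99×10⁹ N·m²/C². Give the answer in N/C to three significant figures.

At angle θ the dipole field magnitude is E = (kp/r³)·√(1 + 3cos²θ).
kp/r³ = (8.99×10⁹)(3.54×10⁻⁹) / (0.122)³ = 1.753×10⁴ N/C.
√(1 + 3cos²16°) = √(1 + 3·0.9240) = √3.7721 ≈ 1.9422.
E ≈ 1.753×10⁴ × 1.942 = 3.404×10⁴ N/C.

E ≈ 3.40×10⁴ N/C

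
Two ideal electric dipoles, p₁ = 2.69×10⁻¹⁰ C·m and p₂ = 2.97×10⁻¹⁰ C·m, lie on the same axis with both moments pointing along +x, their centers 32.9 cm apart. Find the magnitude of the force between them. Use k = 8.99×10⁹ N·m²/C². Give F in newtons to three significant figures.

On-axis field of dipole 1 at distance r: E = 2kp₁/r³. Force on dipole 2 is F = p₂·dE/dr (gradient along axis).
dE/dr = −6kp₁/r⁴, so |F| = 6kp₁p₂/r⁴ (attractive for aligned moments).
F = 6(8.99×10⁹)(2.69×10⁻¹⁰)(2.97×10⁻¹⁰)/(0.329)⁴ = 3.678×10⁻⁷ N.

F ≈ 3.68×10⁻⁷ N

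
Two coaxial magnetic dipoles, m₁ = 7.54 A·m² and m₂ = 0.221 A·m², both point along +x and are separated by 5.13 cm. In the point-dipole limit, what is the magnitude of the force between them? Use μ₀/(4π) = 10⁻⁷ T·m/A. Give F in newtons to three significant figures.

F ≈ 0.144 N

On-axis B of dipole 1: B = (μ₀/4π)·2m₁/r³. Force on dipole 2: F = m₂·dB/dr.
dB/dr = −(μ₀/4π)·6m₁/r⁴, so |F| = (μ₀/4π)·6m₁m₂/r⁴.
F = 6(10⁻⁷)(7.54)(0.221)/(0.0513)⁴ = 0.1444 N.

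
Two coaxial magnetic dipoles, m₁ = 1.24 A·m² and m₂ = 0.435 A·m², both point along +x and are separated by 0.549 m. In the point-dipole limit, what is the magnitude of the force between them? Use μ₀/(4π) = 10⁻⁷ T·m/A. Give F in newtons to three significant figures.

F ≈ 3.56×10⁻⁶ N

On-axis B of dipole 1: B = (μ₀/4π)·2m₁/r³. Force on dipole 2: F = m₂·dB/dr.
dB/dr = −(μ₀/4π)·6m₁/r⁴, so |F| = (μ₀/4π)·6m₁m₂/r⁴.
F = 6(10⁻⁷)(1.24)(0.435)/(0.549)⁴ = 3.563×10⁻⁶ N.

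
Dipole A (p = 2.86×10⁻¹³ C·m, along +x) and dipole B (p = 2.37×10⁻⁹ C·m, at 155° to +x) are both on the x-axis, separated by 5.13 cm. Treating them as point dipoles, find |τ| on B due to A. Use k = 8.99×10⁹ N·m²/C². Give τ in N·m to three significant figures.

The second dipole sits on the axis of the first, so the field there is axial: E₁ = 2kp₁/r³ along +x.
E₁ = 2(8.99×10⁹)(2.86×10⁻¹³)/(0.0513)³ = 38.09 N/C.
Torque on the second dipole: τ = p₂ E₁ sinθ.
τ = (2.37×10⁻⁹)(38.09)·sin155° = 3.815×10⁻⁸ N·m.

τ ≈ 3.82×10⁻⁸ N·m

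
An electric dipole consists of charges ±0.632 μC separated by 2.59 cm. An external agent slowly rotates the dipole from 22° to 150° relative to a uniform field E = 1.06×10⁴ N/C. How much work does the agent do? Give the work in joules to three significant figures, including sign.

W ≈ 3.11×10⁻⁴ J

Dipole moment p = qd = (6.32×10⁻⁷ C)(0.0259 m) = 1.637×10⁻⁸ C·m.
W_ext = ΔU = U(θ₂) − U(θ₁) = −pE cosθ₂ − (−pE cosθ₁) = pE(cosθ₁ − cosθ₂).
W = (1.637×10⁻⁸)(1.06×10⁴)·(cos22° − cos150°) = (1.735×10⁻⁴)·(+1.7932) = 3.112×10⁻⁴ J.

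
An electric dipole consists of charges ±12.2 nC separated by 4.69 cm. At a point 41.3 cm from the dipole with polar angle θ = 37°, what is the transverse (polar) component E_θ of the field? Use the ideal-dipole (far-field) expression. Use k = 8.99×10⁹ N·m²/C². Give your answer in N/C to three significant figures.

E_θ ≈ 43.9 N/C

Dipole moment p = qd = (1.22×10⁻⁸ C)(0.0469 m) = 5.722×10⁻¹⁰ C·m.
For a dipole, E_θ = (kp sinθ)/r³.
kp/r³ = (8.99×10⁹)(5.722×10⁻¹⁰)/(0.413)³ = 73.02 N/C.
E_θ = 73.02·sin37° = 43.95 N/C.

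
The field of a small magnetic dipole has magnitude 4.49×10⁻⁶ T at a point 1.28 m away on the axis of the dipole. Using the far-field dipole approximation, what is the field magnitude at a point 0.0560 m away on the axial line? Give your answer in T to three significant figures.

B ≈ 0.0536 T

Dipole fields scale as 1/r³ in the far field; the geometry is the same at both points.
B₂ = B₁ · (r₁/r₂)³ = 4.49×10⁻⁶ · (1.28/0.0560)³.
(r₁/r₂)³ = (22.86)³ = 1.194e+04.
B₂ ≈ 0.05362 T.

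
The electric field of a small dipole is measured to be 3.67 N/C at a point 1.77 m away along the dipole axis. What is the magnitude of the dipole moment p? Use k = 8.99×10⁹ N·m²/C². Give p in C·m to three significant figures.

p ≈ 1.13×10⁻⁹ C·m

On axis E = 2kp/r³, so p = Er³/(2k).
p = (3.67)·(1.77)³ / (2·8.99×10⁹) = 1.132×10⁻⁹ C·m.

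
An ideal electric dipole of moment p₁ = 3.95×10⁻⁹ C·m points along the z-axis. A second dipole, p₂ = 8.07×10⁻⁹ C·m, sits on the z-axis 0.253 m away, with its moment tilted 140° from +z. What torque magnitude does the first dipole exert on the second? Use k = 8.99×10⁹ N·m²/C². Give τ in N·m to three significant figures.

τ ≈ 2.27×10⁻⁵ N·m

The second dipole sits on the axis of the first, so the field there is axial: E₁ = 2kp₁/r³ along +z.
E₁ = 2(8.99×10⁹)(3.95×10⁻⁹)/(0.253)³ = 4386 N/C.
Torque on the second dipole: τ = p₂ E₁ sinθ.
τ = (8.07×10⁻⁹)(4386)·sin140° = 2.275×10⁻⁵ N·m.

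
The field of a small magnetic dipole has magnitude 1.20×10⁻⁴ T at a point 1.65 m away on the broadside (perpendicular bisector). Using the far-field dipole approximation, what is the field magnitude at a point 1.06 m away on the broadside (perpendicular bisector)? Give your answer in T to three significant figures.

B ≈ 4.53×10⁻⁴ T

Dipole fields scale as 1/r³ in the far field; the geometry is the same at both points.
B₂ = B₁ · (r₁/r₂)³ = 1.20×10⁻⁴ · (1.65/1.06)³.
(r₁/r₂)³ = (1.557)³ = 3.772.
B₂ ≈ 4.526×10⁻⁴ T.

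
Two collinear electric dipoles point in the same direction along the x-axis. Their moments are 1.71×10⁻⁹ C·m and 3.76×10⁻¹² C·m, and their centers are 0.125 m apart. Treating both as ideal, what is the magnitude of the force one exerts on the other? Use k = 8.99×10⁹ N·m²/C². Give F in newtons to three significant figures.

On-axis field of dipole 1 at distance r: E = 2kp₁/r³. Force on dipole 2 is F = p₂·dE/dr (gradient along axis).
dE/dr = −6kp₁/r⁴, so |F| = 6kp₁p₂/r⁴ (attractive for aligned moments).
F = 6(8.99×10⁹)(1.71×10⁻⁹)(3.76×10⁻¹²)/(0.125)⁴ = 1.421×10⁻⁶ N.

F ≈ 1.42×10⁻⁶ N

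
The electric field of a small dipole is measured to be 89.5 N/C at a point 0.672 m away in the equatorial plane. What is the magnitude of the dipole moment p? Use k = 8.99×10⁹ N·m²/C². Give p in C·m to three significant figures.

p ≈ 3.02×10⁻⁹ C·m

In the equatorial plane E = kp/r³, so p = Er³/(k).
p = (89.5)·(0.672)³ / (8.99×10⁹) = 3.021×10⁻⁹ C·m.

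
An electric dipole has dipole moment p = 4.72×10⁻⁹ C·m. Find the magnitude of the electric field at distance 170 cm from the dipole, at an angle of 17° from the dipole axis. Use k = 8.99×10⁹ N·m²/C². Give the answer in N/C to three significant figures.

E ≈ 16.7 N/C

At angle θ the dipole field magnitude is E = (kp/r³)·√(1 + 3cos²θ).
kp/r³ = (8.99×10⁹)(4.72×10⁻⁹) / (1.70)³ = 8.637 N/C.
√(1 + 3cos²17°) = √(1 + 3·0.9145) = √3.7436 ≈ 1.9348.
E ≈ 8.637 × 1.935 = 16.71 N/C.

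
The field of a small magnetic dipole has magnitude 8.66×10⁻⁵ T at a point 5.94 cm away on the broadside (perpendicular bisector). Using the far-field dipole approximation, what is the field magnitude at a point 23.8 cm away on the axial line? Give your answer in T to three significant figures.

Dipole fields scale as 1/r³ in the far field.
The axial field is twice the equatorial field at the same r, so the geometry factor is 2/1.
B₂ = B₁ · (2/1) · (r₁/r₂)³ = 8.66×10⁻⁵ · 2 · (5.94/23.8)³.
(r₁/r₂)³ = (0.2496)³ = 0.01555.
B₂ ≈ 2.693×10⁻⁶ T.

B ≈ 2.69×10⁻⁶ T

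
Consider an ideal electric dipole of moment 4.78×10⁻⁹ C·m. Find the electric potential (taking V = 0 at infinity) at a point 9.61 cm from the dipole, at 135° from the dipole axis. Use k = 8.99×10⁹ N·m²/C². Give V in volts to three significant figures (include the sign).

V ≈ -3290 V

The dipole potential is V = kp cosθ / r².
V = (8.99×10⁹)(4.78×10⁻⁹)·cos135° / (0.0961)² = -3290 V.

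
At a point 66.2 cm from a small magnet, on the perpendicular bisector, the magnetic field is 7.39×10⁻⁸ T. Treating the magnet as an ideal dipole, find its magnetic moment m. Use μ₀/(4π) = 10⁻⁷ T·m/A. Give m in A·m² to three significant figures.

In the equatorial plane B = (μ₀/4π)·m/r³, so m = Br³·4π/(μ₀).
m = (7.39×10⁻⁸)·(0.662)³ / (10⁻⁷) = 0.2144 A·m².

m ≈ 0.214 A·m²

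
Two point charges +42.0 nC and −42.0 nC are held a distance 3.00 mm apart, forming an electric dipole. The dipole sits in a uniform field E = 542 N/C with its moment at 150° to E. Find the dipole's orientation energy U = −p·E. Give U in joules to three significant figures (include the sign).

Dipole moment p = qd = (4.20×10⁻⁸ C)(0.00300 m) = 1.26×10⁻¹⁰ C·m.
U = −p·E = −pE cosθ.
U = −(1.26×10⁻¹⁰)(542)·cos150° = 5.914×10⁻⁸ J.

U ≈ 5.91×10⁻⁸ J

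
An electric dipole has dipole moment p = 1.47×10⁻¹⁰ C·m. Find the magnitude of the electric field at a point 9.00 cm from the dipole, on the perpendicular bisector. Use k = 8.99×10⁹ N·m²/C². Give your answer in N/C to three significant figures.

In the equatorial plane E = kp/r³.
E = (8.99×10⁹)(1.47×10⁻¹⁰) / (0.0900)³ = 1813 N/C.

E ≈ 1810 N/C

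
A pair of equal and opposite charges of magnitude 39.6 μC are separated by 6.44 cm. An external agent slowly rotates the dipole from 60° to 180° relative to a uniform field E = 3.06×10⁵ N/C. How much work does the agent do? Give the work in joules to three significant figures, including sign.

W ≈ 1.17 J

Dipole moment p = qd = (3.96×10⁻⁵ C)(0.0644 m) = 2.55×10⁻⁶ C·m.
W_ext = ΔU = U(θ₂) − U(θ₁) = −pE cosθ₂ − (−pE cosθ₁) = pE(cosθ₁ − cosθ₂).
W = (2.55×10⁻⁶)(3.06×10⁵)·(cos60° − cos180°) = (0.7803)·(+1.5000) = 1.170 J.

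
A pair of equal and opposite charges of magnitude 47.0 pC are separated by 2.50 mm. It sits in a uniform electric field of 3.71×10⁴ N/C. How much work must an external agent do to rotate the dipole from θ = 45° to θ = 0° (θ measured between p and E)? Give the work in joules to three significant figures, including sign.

W ≈ -1.28×10⁻⁹ J

Dipole moment p = qd = (4.70×10⁻¹¹ C)(0.00250 m) = 1.175×10⁻¹³ C·m.
W_ext = ΔU = U(θ₂) − U(θ₁) = −pE cosθ₂ − (−pE cosθ₁) = pE(cosθ₁ − cosθ₂).
W = (1.175×10⁻¹³)(3.71×10⁴)·(cos45° − cos0°) = (4.359×10⁻⁹)·(-0.2929) = -1.277×10⁻⁹ J.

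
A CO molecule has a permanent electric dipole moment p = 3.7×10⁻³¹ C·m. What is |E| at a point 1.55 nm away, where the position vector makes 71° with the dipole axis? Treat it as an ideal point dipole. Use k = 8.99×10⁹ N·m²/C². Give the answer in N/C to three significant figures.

At angle θ the dipole field magnitude is E = (kp/r³)·√(1 + 3cos²θ).
kp/r³ = (8.99×10⁹)(3.70×10⁻³¹) / (1.55×10⁻⁹)³ = 8.932×10⁵ N/C.
√(1 + 3cos²71°) = √(1 + 3·0.1060) = √1.3180 ≈ 1.1480.
E ≈ 8.932×10⁵ × 1.148 = 1.025×10⁶ N/C.

E ≈ 1.03×10⁶ N/C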